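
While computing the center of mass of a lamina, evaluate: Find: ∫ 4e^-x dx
Since d/dx[e^-x] = - e^-x, we get -4e^-x+C

Answer: -4e^-x+C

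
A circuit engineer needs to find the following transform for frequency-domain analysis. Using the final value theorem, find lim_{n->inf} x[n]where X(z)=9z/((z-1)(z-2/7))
Final value theorem: lim x[n] = lim_{z->1} (z-1)*X(z)
(z-1)*X(z) = 9z/(z-2/7)
As z->1: 9/(1-2/7) = 9/(5/7) = 63/5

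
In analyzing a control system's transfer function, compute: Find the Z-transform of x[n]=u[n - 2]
Using the time-shift property: Z{u[n-2]}=z^(-2)*z/(z-1)
=z^(-1)/(z-1)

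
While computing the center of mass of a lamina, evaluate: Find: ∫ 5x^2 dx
Using power rule: ∫ 5x^2 dx=5/3 x^3+C=(5/3)x^3+C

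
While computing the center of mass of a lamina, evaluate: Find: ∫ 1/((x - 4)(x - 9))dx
Partial fractions: 1/((x-4)(x-9))=A/(x-4) + B/(x-9)
A=-1/5, B=1/5
∫ [-1/5· 1/(x-4) + 1/5· 1/(x-9)] dx
=(1/5)[ln|x-9| - ln|x-4|] + C

Answer: (1/5)·ln|(x-9)/(x-4)| + C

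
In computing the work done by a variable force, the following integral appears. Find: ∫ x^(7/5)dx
Power rule: ∫ x^(7/5) dx = x^(12/5)/(12/5) + C

Answer: (5/12)·x^(12/5) + C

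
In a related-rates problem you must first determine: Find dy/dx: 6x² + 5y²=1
Differentiate: 12x + 10y·(dy/dx) = 0
dy/dx = -12x/(10y) = -(6/5)·(x/y)

Answer: dy/dx = -(6/5)·(x/y)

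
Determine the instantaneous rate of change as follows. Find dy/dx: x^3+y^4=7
Differentiate: 3x^2 + 4y^3·(dy/dx) = 0
dy/dx = -3x^2/(4y^3)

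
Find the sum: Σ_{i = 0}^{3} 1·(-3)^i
Geometric series: S = a(1 - r^n)/(1 - r)
a = 1, r = -3, n = 4
S = 1(1 - 81)/4 = -20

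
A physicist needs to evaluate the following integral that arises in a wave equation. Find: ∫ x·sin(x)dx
By parts: u=x, dv=sin(x) dx
du=dx, v=-cos(x)
=-x·cos(x)+sin(x)+C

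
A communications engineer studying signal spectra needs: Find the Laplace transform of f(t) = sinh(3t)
L{sinh(at)}=a/(s²-a²)
L{sinh(3t)}=3/(s²-9)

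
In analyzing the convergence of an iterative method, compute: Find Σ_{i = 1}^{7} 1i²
= 1·n(n + 1)(2n + 1)/6 = 1·7·8·15/6 = 140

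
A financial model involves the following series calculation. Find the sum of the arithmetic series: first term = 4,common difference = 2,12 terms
Last term: a_n=4+(12-1)·2=26
Sum=n(a_1+a_n)/2=12(4+26)/2=180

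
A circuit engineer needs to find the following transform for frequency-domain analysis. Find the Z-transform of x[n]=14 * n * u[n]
Z{n * u[n]} = z/(z-1)^2
By linearity: Z{14 * n * u[n]} = 14z/(z-1)^2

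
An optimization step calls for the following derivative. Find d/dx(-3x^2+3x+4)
Power rule: d/dx(ax^n) = n·a·x^(n-1)
Term by term: -6·x + 3

Answer: -6x + 3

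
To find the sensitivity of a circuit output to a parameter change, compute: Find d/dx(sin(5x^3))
Chain rule: d/dx[sin(u)]=cos(u)·u' where u=5x^3
u'=15x^2

Answer: 15x^2·cos(5x^3)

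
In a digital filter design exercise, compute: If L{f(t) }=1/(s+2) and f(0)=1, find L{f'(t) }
L{f'(t)} = s·F(s) - f(0) = s/(s + 2) - 1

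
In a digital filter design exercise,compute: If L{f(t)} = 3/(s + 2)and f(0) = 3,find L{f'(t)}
L{f'(t)} = s·F(s) - f(0) = 3s/(s + 2) - 3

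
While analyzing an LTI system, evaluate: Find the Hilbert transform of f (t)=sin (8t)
The Hilbert transform shifts each frequency component by -pi/2.
H{sin(wt)}=-cos(wt)
With w=8: H{sin(8t)}=-cos(8t)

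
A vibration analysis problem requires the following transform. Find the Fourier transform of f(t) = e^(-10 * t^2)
The Fourier transform of a Gaussian e^(-a*t^2) is sqrt(pi/a)*e^(-omega^2/(4a)).
With a = 10: F(omega) = sqrt(pi/10)*e^(-omega^2/40)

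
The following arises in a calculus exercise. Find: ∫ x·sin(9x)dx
By parts: u=x, dv=sin(9x) dx
du=dx, v=-cos(9x)/9
=-x·cos(9x)/9+sin(9x)/9²+C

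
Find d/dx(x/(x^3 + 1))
Quotient rule: (f/g)' = (f'g - fg')/g²
f = x, f' = 1
g = x^3 + 1, g' = 3x^2

Answer: (1·(x^3 + 1) - 3x^3)/(x^3 + 1)²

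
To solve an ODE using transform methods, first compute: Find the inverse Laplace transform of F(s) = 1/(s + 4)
L^(-1){1/(s-a)} = c·e^(at)
Here a = -4, c = 1

Answer: e^(-4t)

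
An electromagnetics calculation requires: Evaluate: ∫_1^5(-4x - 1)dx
Step 1: Find antiderivative F(x) = -2x^2 - x
Step 2: F(5) - F(1) = -55 - (-3) = -52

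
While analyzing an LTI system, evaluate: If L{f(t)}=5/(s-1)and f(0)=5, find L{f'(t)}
L{f'(t)} = s·F(s) - f(0) = 5s/(s-1)-5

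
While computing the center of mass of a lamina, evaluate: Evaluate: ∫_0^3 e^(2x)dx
Antiderivative: (1/2)e^(2x)
Evaluate: (1/2)(e^6 - 1)

Answer: (e^6 - 1)/2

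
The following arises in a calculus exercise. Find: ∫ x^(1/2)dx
Power rule: ∫ x^(1/2) dx = x^(3/2)/(3/2)+C

Answer: (2/3)·x^(3/2)+C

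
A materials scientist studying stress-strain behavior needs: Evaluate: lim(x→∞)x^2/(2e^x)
Apply L'Hôpital 2 times (∞/∞ each time):
Eventually get 2!/(2e^x) → 0

Answer: 0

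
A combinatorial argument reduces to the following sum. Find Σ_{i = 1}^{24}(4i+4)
=4·Σ i+4·24=4·300+96=1296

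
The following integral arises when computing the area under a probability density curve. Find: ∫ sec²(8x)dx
Since d/dx[tan(8x)]=8sec²(8x), integral=tan(8x)/8 + C

Answer: (1/8)tan(8x) + C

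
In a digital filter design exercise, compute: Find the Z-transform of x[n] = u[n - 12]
Using the time-shift property: Z{u[n-12]}=z^(-12) * z/(z-1)
=z^(-11)/(z-1)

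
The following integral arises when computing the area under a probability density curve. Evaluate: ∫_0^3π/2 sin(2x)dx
Antiderivative: -cos(2x)/2
Evaluate at bounds: [-cos(2·3π/2)/2] - [-cos(2·0)/2]
=(-(-1) + (1))/2=1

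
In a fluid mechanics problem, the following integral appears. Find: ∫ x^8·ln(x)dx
By parts: u = ln(x), dv = x^8 dx
du = 1/x dx, v = x^9/9
= x^9·ln(x)/9 - ∫ x^8/9 dx
= x^9·ln(x)/9 - x^9/81 + C

Answer: x^9(ln(x)/9 - 1/81) + C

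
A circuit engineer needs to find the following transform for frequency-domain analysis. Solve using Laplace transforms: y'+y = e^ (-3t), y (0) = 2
Take L: sY - 2+Y=1/(s+3)
Y(s+1)=1/(s+3)+2
Y=1/((s+3)(s+1))+2/(s+1)
Partial fractions: 1/((s+3)(s+1))=-(1/2)/(s+3)+(1/2)/(s+1)
So Y=-(1/2)/(s+3)+(5/2)/(s+1)
Inverse Laplace transform (L^(-1){1/(s+3)}=e^(-3t), L^(-1){1/(s+1)}=e^(-t)):

Answer: y(t)=(-1/2)·e^(-3t)+(5/2)·e^(-t)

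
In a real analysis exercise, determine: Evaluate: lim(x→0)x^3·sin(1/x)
Squeeze theorem: -|x^3| ≤ x^3·sin(1/x) ≤ |x^3|
Since x^3 → 0 as x → 0, by squeeze theorem the limit is 0

Answer: 0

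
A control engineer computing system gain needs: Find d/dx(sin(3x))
Chain rule: d/dx[sin(u)] = cos(u)·u' where u = 3x
u' = 3

Answer: 3·cos(3x)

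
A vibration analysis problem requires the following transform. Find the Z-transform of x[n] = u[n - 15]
Using the time-shift property: Z{u[n-15]}=z^(-15)*z/(z-1)
=z^(-14)/(z-1)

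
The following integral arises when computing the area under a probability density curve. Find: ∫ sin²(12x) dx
Using identity sin²(u)=(1 - cos(2u))/2:
∫ (1 - cos(24x))/2 dx=x/2 - sin(24x)/48+C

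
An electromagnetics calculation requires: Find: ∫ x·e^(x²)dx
Let u = x², du = 2x dx
∫ (1/2)e^u du = e^u/2+C

Answer: e^(x²)/2+C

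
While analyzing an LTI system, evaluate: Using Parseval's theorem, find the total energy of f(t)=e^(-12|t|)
Parseval's theorem: E = integral |f(t)|^2 dt = (1/2pi) integral |F(omega)|^2 domega
E = integral_{-inf}^{inf} e^(-24|t|) dt = 2 * integral_0^inf e^(-24t) dt = 2/(2 * 12) = 1/12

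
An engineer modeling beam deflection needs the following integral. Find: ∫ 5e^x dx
Since d/dx[e^x] = + e^x, we get 5e^x + C

Answer: 5e^x + C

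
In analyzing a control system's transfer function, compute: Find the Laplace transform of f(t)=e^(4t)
L{e^(at)}=1/(s-a)
L{e^(4t)}=1/(s-4)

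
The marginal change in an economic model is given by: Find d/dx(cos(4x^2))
Chain rule: d/dx[cos(u)] = -sin(u)·u' where u = 4x^2
u' = 8x

Answer: -8x·sin(4x^2)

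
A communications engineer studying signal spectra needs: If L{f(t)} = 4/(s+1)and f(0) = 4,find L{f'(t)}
L{f'(t)} = s·F(s) - f(0) = 4s/(s+1)-4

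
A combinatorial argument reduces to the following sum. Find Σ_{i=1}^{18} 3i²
= 3·n(n+1)(2n+1)/6 = 3·18·19·37/6 = 6327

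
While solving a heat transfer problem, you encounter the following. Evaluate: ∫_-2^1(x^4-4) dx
Step 1: Find antiderivative F(x) = (1/5)x^5 - 4x
Step 2: F(1) - F(-2) = -19/5 - (8/5) = -27/5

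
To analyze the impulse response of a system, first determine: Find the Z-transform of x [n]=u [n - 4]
Using the time-shift property: Z{u[n-4]}=z^(-4)*z/(z-1)
=z^(-3)/(z-1)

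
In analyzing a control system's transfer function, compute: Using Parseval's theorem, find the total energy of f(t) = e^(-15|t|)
Parseval's theorem: E = integral |f(t)|^2 dt = (1/2pi) integral |F(omega)|^2 domega
E = integral_{-inf}^{inf} e^(-30|t|) dt = 2 * integral_0^inf e^(-30t) dt = 2/(2 * 15) = 1/15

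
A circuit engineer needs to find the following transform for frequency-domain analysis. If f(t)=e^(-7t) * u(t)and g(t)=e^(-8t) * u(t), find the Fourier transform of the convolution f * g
By the convolution theorem: F{f * g} = F(omega) * G(omega)
F(omega) = 1/(7+j * omega), G(omega) = 1/(8+j * omega)
F{f * g} = 1/((7+j * omega)(8+j * omega))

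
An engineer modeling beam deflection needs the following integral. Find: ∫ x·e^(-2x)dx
Integration by parts: u = x, dv = e^(-2x) dx
du = dx, v = e^(-2x)/(-2)
= x·e^(-2x)/(-2) - ∫ e^(-2x)/(-2) dx
= x·e^(-2x)/(-2) - e^(-2x)/4 + C

Answer: e^(-2x)(x/(-2) - 1/4) + C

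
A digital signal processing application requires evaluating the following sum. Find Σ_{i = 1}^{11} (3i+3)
= 3·Σ i + 3·11 = 3·66 + 33 = 231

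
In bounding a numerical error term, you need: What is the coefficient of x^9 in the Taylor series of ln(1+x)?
ln(1 + x)=Σ (-1)^(n + 1) x^n/n
Coefficient of x^9=(-1)^10/9=1/9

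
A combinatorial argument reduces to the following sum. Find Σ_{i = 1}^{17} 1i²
= 1·n(n+1)(2n+1)/6 = 1·17·18·35/6 = 1785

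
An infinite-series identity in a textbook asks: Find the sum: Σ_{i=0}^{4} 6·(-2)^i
Geometric series: S = a(1 - r^n)/(1 - r)
a = 6, r = -2, n = 5
S = 6(1+32)/3 = 66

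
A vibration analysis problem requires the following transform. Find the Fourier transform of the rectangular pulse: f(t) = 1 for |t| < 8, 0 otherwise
F(omega) = integral from -8 to 8 of e^(-j * omega * t) dt
= 2 * sin(8 * omega)/omega = 16 * sinc(8 * omega/pi)

Answer: 2 * sin(8 * omega)/omega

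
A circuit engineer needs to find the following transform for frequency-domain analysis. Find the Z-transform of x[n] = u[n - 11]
Using the time-shift property: Z{u[n-11]} = z^(-11) * z/(z-1)
= z^(-10)/(z-1)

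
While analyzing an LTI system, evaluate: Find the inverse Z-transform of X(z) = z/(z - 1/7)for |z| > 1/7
Standard pair: z/(z-a) <-> a^n * u[n] for causal signals
With a = 1/7: x[n] = (1/7)^n * u[n]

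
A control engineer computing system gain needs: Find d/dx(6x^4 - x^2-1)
Power rule: d/dx(ax^n)=n·a·x^(n-1)
Term by term: 24·x^3 - 2·x

Answer: 24x^3 - 2x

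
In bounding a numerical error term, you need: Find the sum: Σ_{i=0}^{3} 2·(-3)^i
Geometric series: S = a(1 - r^n)/(1 - r)
a = 2, r = -3, n = 4
S = 2(1-81)/4 = -40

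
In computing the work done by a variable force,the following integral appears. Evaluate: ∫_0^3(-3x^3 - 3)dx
Step 1: Find antiderivative F(x)=(-3/4)x^4 - 3x
Step 2: F(3) - F(0)=-279/4 - (0)=-279/4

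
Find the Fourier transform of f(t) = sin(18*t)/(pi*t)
sin(W * t)/(pi * t)=(W/pi) * sinc(W * t/pi) is the impulse response of the ideal low-pass filter with cutoff W (here W=18).
Its Fourier transform is a rectangular function:
F(omega)=1 for |omega| < 18, 0 otherwise

Answer: rect(omega/36) [i.e., 1 for |omega| < 18, 0 otherwise]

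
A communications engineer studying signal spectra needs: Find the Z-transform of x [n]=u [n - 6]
Using the time-shift property: Z{u[n-6]}=z^(-6)*z/(z-1)
=z^(-5)/(z-1)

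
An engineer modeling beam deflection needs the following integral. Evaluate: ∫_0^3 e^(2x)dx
Antiderivative: (1/2)e^(2x)
Evaluate: (1/2)(e^6-1)

Answer: (e^6-1)/2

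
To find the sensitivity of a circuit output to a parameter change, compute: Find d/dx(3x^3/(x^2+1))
Quotient rule: (f/g)'=(f'g - fg')/g²
f=3x^3, f'=9x^2
g=x^2 + 1, g'=2x

Answer: (9x^2·(x^2 + 1) - 6x^4)/(x^2 + 1)²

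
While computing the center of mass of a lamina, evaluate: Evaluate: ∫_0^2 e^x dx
Antiderivative: e^x
Evaluate: (e^2-1)

Answer: e^2-1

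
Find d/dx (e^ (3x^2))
Chain rule: d/dx[e^u] = e^u · u' where u = 3x^2
u' = 6x

Answer: 6x·e^(3x^2)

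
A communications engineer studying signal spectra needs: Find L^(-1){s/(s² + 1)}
L^(-1){s/(s²+w²)} = cos(wt)
Here w = 1

Answer: cos(t)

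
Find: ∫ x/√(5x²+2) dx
Let u=5x² + 2, du=10x dx
∫ (1/10)·u^(-1/2) du=√u/5 + C

Answer: √(5x² + 2)/5 + C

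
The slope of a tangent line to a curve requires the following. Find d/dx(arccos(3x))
d/dx[arccos(u)] = -u'/√(1-u²), u = 3x, u' = 3

Answer: -3/√(1-9x²)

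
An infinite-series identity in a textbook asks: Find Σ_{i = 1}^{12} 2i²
= 2·n(n+1)(2n+1)/6 = 2·12·13·25/6 = 1300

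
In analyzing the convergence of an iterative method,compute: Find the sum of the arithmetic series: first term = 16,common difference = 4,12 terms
Last term: a_n = 16+(12-1)·4 = 60
Sum = n(a_1+a_n)/2 = 12(16+60)/2 = 456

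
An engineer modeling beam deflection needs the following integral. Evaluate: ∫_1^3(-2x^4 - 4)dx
Step 1: Find antiderivative F(x)=(-2/5)x^5-4x
Step 2: F(3) - F(1)=-546/5 - (-22/5)=-524/5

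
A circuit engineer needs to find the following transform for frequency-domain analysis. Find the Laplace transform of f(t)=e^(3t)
L{e^(at)} = 1/(s-a)
L{e^(3t)} = 1/(s-3)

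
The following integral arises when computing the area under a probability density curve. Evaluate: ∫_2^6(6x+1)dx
Step 1: Find antiderivative F(x)=3x^2+x
Step 2: F(6) - F(2)=114 - (14)=100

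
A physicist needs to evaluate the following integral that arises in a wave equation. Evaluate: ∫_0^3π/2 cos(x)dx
Antiderivative: sin(x)
Evaluate at bounds: [sin(1·3π/2)/1] - [sin(1·0)/1]
= ((-1) - (0))/1 = -1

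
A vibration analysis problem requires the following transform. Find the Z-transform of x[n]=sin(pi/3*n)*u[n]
Z{sin(w0 * n) * u[n]} = z * sin(w0)/(z^2 - 2z * cos(w0) + 1)
With w0 = pi/3: X(z) = z * sin(pi/3)/(z^2 - 2z * cos(pi/3) + 1)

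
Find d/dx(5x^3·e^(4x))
Product rule: (fg)' = f'g + fg'
f = 5x^3, f' = 15x^2
g = e^(4x), g' = 4·e^(4x)

Answer: 15x^2·e^(4x) + 20x^3·e^(4x)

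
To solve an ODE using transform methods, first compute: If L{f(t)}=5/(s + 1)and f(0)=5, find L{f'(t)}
L{f'(t)}=s·F(s) - f(0)=5s/(s + 1) - 5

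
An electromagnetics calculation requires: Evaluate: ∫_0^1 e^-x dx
Antiderivative: -e^-x
Evaluate: -(e^-1 - 1)

Answer: (e^-1 - 1)/(-1)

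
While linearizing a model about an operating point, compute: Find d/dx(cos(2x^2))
Chain rule: d/dx[cos(u)]=-sin(u)·u' where u=2x^2
u'=4x

Answer: -4x·sin(2x^2)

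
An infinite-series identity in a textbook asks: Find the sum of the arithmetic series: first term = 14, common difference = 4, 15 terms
Last term: a_n=14+(15-1)·4=70
Sum=n(a_1+a_n)/2=15(14+70)/2=630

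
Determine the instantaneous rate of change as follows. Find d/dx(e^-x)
Chain rule: d/dx[e^u]=e^u · u' where u=-x
u'=-1

Answer: -1·e^-x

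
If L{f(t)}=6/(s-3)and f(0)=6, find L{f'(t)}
L{f'(t)}=s·F(s) - f(0)=6s/(s-3) - 6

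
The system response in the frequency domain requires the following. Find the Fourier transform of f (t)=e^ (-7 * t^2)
The Fourier transform of a Gaussian e^(-a*t^2) is sqrt(pi/a)*e^(-omega^2/(4a)).
With a = 7: F(omega) = sqrt(pi/7)*e^(-omega^2/28)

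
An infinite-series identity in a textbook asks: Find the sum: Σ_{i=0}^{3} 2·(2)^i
Geometric series: S=a(1 - r^n)/(1 - r)
a=2, r=2, n=4
S=2(1 - 16)/-1=30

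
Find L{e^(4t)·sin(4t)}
First shifting: L{e^(at)f(t)} = F(s-a)
L{sin(4t)} = 4/(s²+16)
Shift: 4/((s-4)²+16)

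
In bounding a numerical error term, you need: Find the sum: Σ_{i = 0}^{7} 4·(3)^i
Geometric series: S=a(1 - r^n)/(1 - r)
a=4, r=3, n=8
S=4(1-6561)/-2=13120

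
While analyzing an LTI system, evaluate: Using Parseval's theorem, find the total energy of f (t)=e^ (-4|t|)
Parseval's theorem: E=integral |f(t)|^2 dt=(1/2pi) integral |F(omega)|^2 domega
E=integral_{-inf}^{inf} e^(-8|t|) dt=2*integral_0^inf e^(-8t) dt=2/(2*4)=1/4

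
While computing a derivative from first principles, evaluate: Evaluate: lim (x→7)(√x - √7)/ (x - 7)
Multiply by conjugate (√x + √7)/(√x + √7):
=(x - 7)/((x - 7)(√x + √7))=1/(√x + √7)
As x → 7: 1/(2√7)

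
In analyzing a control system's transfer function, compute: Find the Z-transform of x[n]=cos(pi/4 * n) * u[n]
Z{cos(w0 * n) * u[n]} = z(z - cos(w0))/(z^2 - 2z * cos(w0) + 1)
With w0 = pi/4: X(z) = z(z - cos(pi/4))/(z^2 - 2z * cos(pi/4) + 1)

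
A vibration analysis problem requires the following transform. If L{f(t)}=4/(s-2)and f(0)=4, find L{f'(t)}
L{f'(t)}=s·F(s) - f(0)=4s/(s-2)-4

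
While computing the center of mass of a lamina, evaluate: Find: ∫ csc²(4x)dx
Since d/dx[-cot(4x)] = 4csc²(4x), integral = -cot(4x)/4+C

Answer: (-1/4)cot(4x)+C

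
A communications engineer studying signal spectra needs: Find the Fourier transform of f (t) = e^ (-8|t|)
Using the standard pair: F{e^(-a|t|)}=2a/(a^2 + omega^2)
With a=8: F(omega)=16/(64 + omega^2)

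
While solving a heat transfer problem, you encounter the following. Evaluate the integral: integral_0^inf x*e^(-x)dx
This is a Gamma integral. Substitute u=1x:
integral_0^inf x * e^(-x) dx=(1/1^2) integral_0^inf u^1 * e^(-u) du
=Gamma(2)/1^2=1!/1^2=1/1

Answer: 1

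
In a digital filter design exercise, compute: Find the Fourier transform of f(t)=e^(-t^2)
The Fourier transform of a Gaussian e^(-t^2) is sqrt(pi)*e^(-omega^2/4).
With a = 1: F(omega) = sqrt(pi)*e^(-omega^2/4)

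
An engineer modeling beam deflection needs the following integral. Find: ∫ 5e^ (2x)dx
Since d/dx[e^(2x)]=2e^(2x), we get 5/2 e^(2x) + C

Answer: (5/2)e^(2x) + C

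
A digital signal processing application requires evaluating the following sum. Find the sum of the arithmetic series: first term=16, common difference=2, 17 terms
Last term: a_n=16 + (17 - 1)·2=48
Sum=n(a_1 + a_n)/2=17(16 + 48)/2=544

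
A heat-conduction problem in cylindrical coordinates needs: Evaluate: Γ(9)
Γ(n)=(n-1)! for positive integers
Γ(9)=8!=40320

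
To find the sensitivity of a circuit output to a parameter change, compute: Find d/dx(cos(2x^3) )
Chain rule: d/dx[cos(u)] = -sin(u)·u' where u = 2x^3
u' = 6x^2

Answer: -6x^2·sin(2x^3)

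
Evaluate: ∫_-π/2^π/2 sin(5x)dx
Antiderivative: -cos(5x)/5
Evaluate at bounds: [-cos(5·π/2)/5] - [-cos(5·-π/2)/5]
= (-(0) + (0))/5 = 0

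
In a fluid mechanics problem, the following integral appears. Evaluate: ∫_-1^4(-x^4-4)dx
Step 1: Find antiderivative F(x) = (-1/5)x^5-4x
Step 2: F(4) - F(-1) = -1104/5 - (21/5) = -225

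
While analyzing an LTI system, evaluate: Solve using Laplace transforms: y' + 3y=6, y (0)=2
Take L of both sides: sY(s)-2+3Y(s)=6/s
Y(s)(s+3)=6/s+2
Y(s)=6/(s(s+3))+2/(s+3)
Partial fractions: 6/(s(s+3))=2/s - 2/(s+3)
So Y(s)=2/s
Inverse transform (L^(-1){1/s}=1, L^(-1){1/(s+3)}=e^(-3t)):

Answer: y(t)=2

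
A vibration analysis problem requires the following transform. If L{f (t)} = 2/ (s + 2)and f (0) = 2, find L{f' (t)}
L{f'(t)}=s·F(s) - f(0)=2s/(s + 2) - 2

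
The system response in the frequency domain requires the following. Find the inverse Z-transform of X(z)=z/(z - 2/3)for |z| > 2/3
Standard pair: z/(z-a) <-> a^n * u[n] for causal signals
With a=2/3: x[n]=(2/3)^n * u[n]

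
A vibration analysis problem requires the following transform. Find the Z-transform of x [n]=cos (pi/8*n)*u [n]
Z{cos(w0 * n) * u[n]}=z(z - cos(w0))/(z^2-2z * cos(w0)+1)
With w0=pi/8: X(z)=z(z - cos(pi/8))/(z^2-2z * cos(pi/8)+1)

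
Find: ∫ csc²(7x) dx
Since d/dx[-cot(7x)]=7csc²(7x), integral=-cot(7x)/7+C

Answer: (-1/7)cot(7x)+C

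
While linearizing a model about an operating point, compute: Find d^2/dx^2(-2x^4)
Apply power rule 2 times:
d^1: -8x^3
d^2: -24x^2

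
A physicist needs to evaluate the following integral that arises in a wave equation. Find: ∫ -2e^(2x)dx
Since d/dx[e^(2x)]=2e^(2x), we get -1 e^(2x)+C

Answer: -e^(2x)+C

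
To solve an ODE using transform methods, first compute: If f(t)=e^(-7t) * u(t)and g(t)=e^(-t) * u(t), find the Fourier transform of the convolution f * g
By the convolution theorem: F{f*g} = F(omega)*G(omega)
F(omega) = 1/(7 + j*omega), G(omega) = 1/(1 + j*omega)
F{f*g} = 1/((7 + j*omega)(1 + j*omega))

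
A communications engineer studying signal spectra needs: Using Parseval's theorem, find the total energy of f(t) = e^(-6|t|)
Parseval's theorem: E=integral |f(t)|^2 dt=(1/2pi) integral |F(omega)|^2 domega
E=integral_{-inf}^{inf} e^(-12|t|) dt=2 * integral_0^inf e^(-12t) dt=2/(2 * 6)=1/6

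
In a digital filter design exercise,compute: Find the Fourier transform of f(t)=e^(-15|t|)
Using the standard pair: F{e^(-a|t|)} = 2a/(a^2+omega^2)
With a = 15: F(omega) = 30/(225+omega^2)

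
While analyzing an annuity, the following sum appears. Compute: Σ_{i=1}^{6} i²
Using formula: Σ i^2 = n(n+1)(2n+1)/6 = 6·7·13/6 = 91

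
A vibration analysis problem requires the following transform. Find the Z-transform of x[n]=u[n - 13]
Using the time-shift property: Z{u[n-13]} = z^(-13)*z/(z-1)
= z^(-12)/(z-1)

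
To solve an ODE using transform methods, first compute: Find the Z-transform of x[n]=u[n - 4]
Using the time-shift property: Z{u[n-4]} = z^(-4) * z/(z-1)
= z^(-3)/(z-1)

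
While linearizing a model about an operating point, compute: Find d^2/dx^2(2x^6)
Apply power rule 2 times:
d^1: 12x^5
d^2: 60x^4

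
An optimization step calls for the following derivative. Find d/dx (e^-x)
Chain rule: d/dx[e^u] = e^u · u' where u = -x
u' = -1

Answer: -1·e^-x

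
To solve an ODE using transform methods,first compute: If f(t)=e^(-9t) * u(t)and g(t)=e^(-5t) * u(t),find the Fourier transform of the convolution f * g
By the convolution theorem: F{f * g}=F(omega) * G(omega)
F(omega)=1/(9+j * omega), G(omega)=1/(5+j * omega)
F{f * g}=1/((9+j * omega)(5+j * omega))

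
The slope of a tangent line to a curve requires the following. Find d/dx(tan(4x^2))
Chain rule: d/dx[tan(u)]=sec²(u)·u' where u=4x^2
u'=8x

Answer: 8x·sec²(4x^2)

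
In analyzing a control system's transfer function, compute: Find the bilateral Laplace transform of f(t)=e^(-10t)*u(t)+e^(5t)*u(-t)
For e^(-10t) * u(t): L = 1/(s + 10), Re(s) > -10
For e^(5t) * u(-t): L = -1/(s-5), Re(s) < 5
Combined: F(s) = 1/(s + 10) - 1/(s-5), -10 < Re(s) < 5

Answer: 1/(s + 10) - 1/(s-5), ROC: -10 < Re(s) < 5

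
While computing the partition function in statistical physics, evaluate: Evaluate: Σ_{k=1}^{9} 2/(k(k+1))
Partial fractions: 2/(k(k+1)) = 2/k - 2/(k+1)
Telescoping sum: 2(1-1/10) = 2·9/10

Answer: 9/5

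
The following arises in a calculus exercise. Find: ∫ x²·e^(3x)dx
Integration by parts twice:
First: u=x², dv=e^(3x) dx => x²e^(3x)/3 - (2/3)∫ xe^(3x) dx
Second (∫ xe^(3x) dx): xe^(3x)/3 - e^(3x)/9
Combining: e^(3x)(x²/3-2x/9+2/27)+C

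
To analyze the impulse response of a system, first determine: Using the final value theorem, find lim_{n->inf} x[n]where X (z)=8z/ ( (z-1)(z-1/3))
Final value theorem: lim x[n]=lim_{z->1} (z-1)*X(z)
(z-1)*X(z)=8z/(z-1/3)
As z->1: 8/(1 - 1/3)=8/(2/3)=12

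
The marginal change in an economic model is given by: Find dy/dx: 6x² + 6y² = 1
Differentiate: 12x + 12y·(dy/dx)=0
dy/dx=-12x/(12y)=-1·(x/y)

Answer: dy/dx=-1·(x/y)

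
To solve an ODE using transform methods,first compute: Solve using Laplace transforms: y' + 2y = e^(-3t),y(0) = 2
Take L: sY - 2+2Y=1/(s+3)
Y(s+2)=1/(s+3)+2
Y=1/((s+3)(s+2))+2/(s+2)
Partial fractions: 1/((s+3)(s+2))=-1/(s+3)+1/(s+2)
So Y=-1/(s+3)+3/(s+2)
Inverse Laplace transform (L^(-1){1/(s+3)}=e^(-3t), L^(-1){1/(s+2)}=e^(-2t)):

Answer: y(t)=-1·e^(-3t)+3·e^(-2t)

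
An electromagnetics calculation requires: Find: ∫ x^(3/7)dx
Power rule: ∫ x^(3/7) dx = x^(10/7)/(10/7) + C

Answer: (7/10)·x^(10/7) + C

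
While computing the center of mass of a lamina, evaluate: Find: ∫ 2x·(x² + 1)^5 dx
Let u = x²+1, du = 2x dx
∫ u^5 du = u^6/6+C

Answer: (x²+1)^6/6+C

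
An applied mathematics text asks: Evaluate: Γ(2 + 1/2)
Γ(n + 1/2) = (2n)!√π/(4^n·n!)
= 24√π/(16·2) = (3/4)·√π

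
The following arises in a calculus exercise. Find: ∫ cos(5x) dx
Using substitution u = 5x: ∫ cos(u) du/5 = sin(u)/5 + C

Answer: (1/5)sin(5x) + C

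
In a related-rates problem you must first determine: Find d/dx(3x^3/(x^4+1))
Quotient rule: (f/g)' = (f'g - fg')/g²
f = 3x^3, f' = 9x^2
g = x^4 + 1, g' = 4x^3

Answer: (9x^2·(x^4 + 1) - 12x^6)/(x^4 + 1)²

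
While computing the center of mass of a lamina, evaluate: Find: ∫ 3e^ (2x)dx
Since d/dx[e^(2x)] = 2e^(2x), we get 3/2 e^(2x)+C

Answer: (3/2)e^(2x)+C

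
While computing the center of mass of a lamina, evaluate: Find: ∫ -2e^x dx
Since d/dx[e^x] = + e^x, we get -2e^x + C

Answer: -2e^x + C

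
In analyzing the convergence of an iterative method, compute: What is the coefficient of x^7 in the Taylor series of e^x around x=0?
Taylor series of e^x=Σ x^n/n!
Coefficient of x^7=1/7!=1/5040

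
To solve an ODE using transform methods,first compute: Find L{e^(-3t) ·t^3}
First shifting: L{e^(at)f(t)}=F(s-a)
L{t^3}=6/s^4
Shift s → s+3: 6/(s+3)^4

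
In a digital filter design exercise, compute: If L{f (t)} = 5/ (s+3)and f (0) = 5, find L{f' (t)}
L{f'(t)}=s·F(s) - f(0)=5s/(s+3)-5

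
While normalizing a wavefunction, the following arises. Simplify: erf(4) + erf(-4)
erf is odd: erf(-4)=-erf(4)
erf(4) + erf(-4)=erf(4) - erf(4)=0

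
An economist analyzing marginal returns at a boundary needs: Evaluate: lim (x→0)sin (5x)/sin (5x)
sin(u) ≈ u for small u:
sin(5x)/sin(5x) ≈ 5x/(5x)=5/5

Answer: 1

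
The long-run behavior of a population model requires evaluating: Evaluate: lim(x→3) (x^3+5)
Polynomial is continuous, so substitute x=3:
1·3^3+5=32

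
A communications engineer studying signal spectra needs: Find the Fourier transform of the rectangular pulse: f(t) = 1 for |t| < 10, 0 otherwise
F(omega)=integral from -10 to 10 of e^(-j*omega*t) dt
=2*sin(10*omega)/omega=20*sinc(10*omega/pi)

Answer: 2*sin(10*omega)/omega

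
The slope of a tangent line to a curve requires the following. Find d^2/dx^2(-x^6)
Apply power rule 2 times:
d^1: -6x^5
d^2: -30x^4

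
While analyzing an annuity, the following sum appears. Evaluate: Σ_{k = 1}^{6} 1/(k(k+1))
Partial fractions: 1/(k(k+1))=1/k - 1/(k+1)
Telescoping sum: 1(1-1/7)=1·6/7

Answer: 6/7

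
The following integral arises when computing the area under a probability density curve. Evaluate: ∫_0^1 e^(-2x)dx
Antiderivative: (1/(-2))e^(-2x)
Evaluate: (1/(-2))(e^-2 - 1)

Answer: (e^-2 - 1)/(-2)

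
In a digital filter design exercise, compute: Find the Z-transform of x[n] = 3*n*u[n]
Z{n*u[n]} = z/(z-1)^2
By linearity: Z{3*n*u[n]} = 3z/(z-1)^2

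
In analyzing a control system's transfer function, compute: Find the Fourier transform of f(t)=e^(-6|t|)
Using the standard pair: F{e^(-a|t|)}=2a/(a^2 + omega^2)
With a=6: F(omega)=12/(36 + omega^2)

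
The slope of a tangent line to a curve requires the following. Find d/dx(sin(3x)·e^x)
Product rule: (fg)' = f'g+fg'
f = sin(3x), f' = 3·cos(3x)
g = e^x, g' = e^x

Answer: 3·cos(3x)·e^x+sin(3x)·e^x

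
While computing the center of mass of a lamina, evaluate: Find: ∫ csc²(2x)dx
Since d/dx[-cot(2x)] = 2csc²(2x), integral = -cot(2x)/2 + C

Answer: (-1/2)cot(2x) + C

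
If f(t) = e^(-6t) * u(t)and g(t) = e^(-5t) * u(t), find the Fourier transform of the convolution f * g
By the convolution theorem: F{f*g} = F(omega)*G(omega)
F(omega) = 1/(6+j*omega), G(omega) = 1/(5+j*omega)
F{f*g} = 1/((6+j*omega)(5+j*omega))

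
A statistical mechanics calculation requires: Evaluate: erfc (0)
erfc(x)=1 - erf(x); erfc(0)=1 - erf(0)=1 - 0=1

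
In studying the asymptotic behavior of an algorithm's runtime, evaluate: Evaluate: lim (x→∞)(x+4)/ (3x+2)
Divide numerator and denominator by x:
lim (1+4/x)/(3+2/x)=1/3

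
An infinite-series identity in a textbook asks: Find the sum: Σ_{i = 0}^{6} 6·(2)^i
Geometric series: S = a(1 - r^n)/(1 - r)
a = 6, r = 2, n = 7
S = 6(1-128)/-1 = 762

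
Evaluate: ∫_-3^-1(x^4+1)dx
Step 1: Find antiderivative F(x) = (1/5)x^5+x
Step 2: F(-1) - F(-3) = -6/5 - (-258/5) = 252/5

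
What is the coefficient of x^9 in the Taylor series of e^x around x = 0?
Taylor series of e^x=Σ x^n/n!
Coefficient of x^9=1/9!=1/362880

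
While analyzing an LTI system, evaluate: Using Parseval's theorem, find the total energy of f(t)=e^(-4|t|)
Parseval's theorem: E=integral |f(t)|^2 dt=(1/2pi) integral |F(omega)|^2 domega
E=integral_{-inf}^{inf} e^(-8|t|) dt=2*integral_0^inf e^(-8t) dt=2/(2*4)=1/4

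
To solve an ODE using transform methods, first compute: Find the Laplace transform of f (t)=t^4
L{t^n}=n!/s^(n+1)
L{t^4}=4!/s^5=24/s^5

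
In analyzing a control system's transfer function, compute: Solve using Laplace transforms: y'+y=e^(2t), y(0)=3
Take L: sY - 3+Y = 1/(s-2)
Y(s+1) = 1/(s-2)+3
Y = 1/((s-2)(s+1))+3/(s+1)
Partial fractions: 1/((s-2)(s+1)) = (1/3)/(s-2) - (1/3)/(s+1)
So Y = (1/3)/(s-2)+(8/3)/(s+1)
Inverse Laplace transform (L^(-1){1/(s-2)} = e^(2t), L^(-1){1/(s+1)} = e^(-t)):

Answer: y(t) = (1/3)·e^(2t)+(8/3)·e^(-t)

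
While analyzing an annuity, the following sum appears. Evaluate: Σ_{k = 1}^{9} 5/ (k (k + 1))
Partial fractions: 5/(k(k + 1))=5/k - 5/(k + 1)
Telescoping sum: 5(1 - 1/10)=5·9/10

Answer: 9/2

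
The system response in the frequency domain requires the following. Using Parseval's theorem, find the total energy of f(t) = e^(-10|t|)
Parseval's theorem: E = integral |f(t)|^2 dt = (1/2pi) integral |F(omega)|^2 domega
E = integral_{-inf}^{inf} e^(-20|t|) dt = 2*integral_0^inf e^(-20t) dt = 2/(2*10) = 1/10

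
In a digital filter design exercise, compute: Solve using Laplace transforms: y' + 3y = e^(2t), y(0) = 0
Take L: sY - 0 + 3Y=1/(s-2)
Y(s + 3)=1/(s-2) + 0
Y=1/((s-2)(s + 3)) + 0/(s + 3)
Partial fractions: 1/((s-2)(s + 3))=(1/5)/(s-2) - (1/5)/(s + 3)
So Y=(1/5)/(s-2) - (1/5)/(s + 3)
Inverse Laplace transform (L^(-1){1/(s-2)}=e^(2t), L^(-1){1/(s + 3)}=e^(-3t)):

Answer: y(t)=(1/5)·e^(2t) - (1/5)·e^(-3t)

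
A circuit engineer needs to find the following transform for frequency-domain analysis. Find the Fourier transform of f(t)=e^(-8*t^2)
The Fourier transform of a Gaussian e^(-a * t^2) is sqrt(pi/a) * e^(-omega^2/(4a)).
With a=8: F(omega)=sqrt(pi/8) * e^(-omega^2/32)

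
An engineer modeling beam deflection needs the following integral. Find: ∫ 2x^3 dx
Using power rule: ∫ 2x^3 dx = 2/4 x^4 + C = (1/2)x^4 + C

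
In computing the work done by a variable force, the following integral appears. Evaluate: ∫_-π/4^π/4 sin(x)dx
Antiderivative: -cos(x)
Evaluate at bounds: [-cos(1·π/4)/1] - [-cos(1·-π/4)/1]
= (-(√2/2) + (√2/2))/1 = 0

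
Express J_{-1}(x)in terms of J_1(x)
For integer n: J_{-n}(x) = (-1)^n J_n(x)
With n = 1: J_{-1}(x) = (-1)^1 J_1(x) = -J_1(x)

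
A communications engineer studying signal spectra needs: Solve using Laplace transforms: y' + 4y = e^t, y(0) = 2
Take L: sY - 2+4Y = 1/(s-1)
Y(s+4) = 1/(s-1)+2
Y = 1/((s-1)(s+4))+2/(s+4)
Partial fractions: 1/((s-1)(s+4)) = (1/5)/(s-1) - (1/5)/(s+4)
So Y = (1/5)/(s-1)+(9/5)/(s+4)
Inverse Laplace transform (L^(-1){1/(s-1)} = e^t, L^(-1){1/(s+4)} = e^(-4t)):

Answer: y(t) = (1/5)·e^t+(9/5)·e^(-4t)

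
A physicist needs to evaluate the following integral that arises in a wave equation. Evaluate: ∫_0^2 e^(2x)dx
Antiderivative: (1/2)e^(2x)
Evaluate: (1/2)(e^4 - 1)

Answer: (e^4 - 1)/2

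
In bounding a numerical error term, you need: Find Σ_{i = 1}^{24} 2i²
=2·n(n + 1)(2n + 1)/6=2·24·25·49/6=9800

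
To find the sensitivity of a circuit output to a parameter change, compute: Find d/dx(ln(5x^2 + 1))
Chain rule: d/dx[ln(u)]=u'/u where u=5x^2+1
u'=10x

Answer: (10x)/(5x^2+1)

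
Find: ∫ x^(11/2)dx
Power rule: ∫ x^(11/2) dx=x^(13/2)/(13/2)+C

Answer: (2/13)·x^(13/2)+C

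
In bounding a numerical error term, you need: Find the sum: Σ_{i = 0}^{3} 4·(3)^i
Geometric series: S=a(1 - r^n)/(1 - r)
a=4, r=3, n=4
S=4(1 - 81)/-2=160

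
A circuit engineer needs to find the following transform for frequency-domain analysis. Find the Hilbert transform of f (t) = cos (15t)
The Hilbert transform shifts each frequency component by -pi/2.
H{cos(wt)} = sin(wt)
With w = 15: H{cos(15t)} = sin(15t)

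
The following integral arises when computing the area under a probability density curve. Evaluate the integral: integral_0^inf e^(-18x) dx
integral_0^inf e^(-18x) dx = [-1/18 * e^(-18x)]_0^inf
= 0 - (-1/18) = 1/18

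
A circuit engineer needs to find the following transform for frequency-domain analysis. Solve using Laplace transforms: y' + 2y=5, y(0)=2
Take L of both sides: sY(s) - 2 + 2Y(s)=5/s
Y(s)(s + 2)=5/s + 2
Y(s)=5/(s(s + 2)) + 2/(s + 2)
Partial fractions: 5/(s(s + 2))=(5/2)/s - (5/2)/(s + 2)
So Y(s)=(5/2)/s - (1/2)/(s + 2)
Inverse transform (L^(-1){1/s}=1, L^(-1){1/(s + 2)}=e^(-2t)):

Answer: y(t)=5/2 - (1/2)·e^(-2t)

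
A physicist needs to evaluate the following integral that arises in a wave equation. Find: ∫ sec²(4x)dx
Since d/dx[tan(4x)] = 4sec²(4x), integral = tan(4x)/4+C

Answer: (1/4)tan(4x)+C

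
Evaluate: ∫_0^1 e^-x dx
Antiderivative: -e^-x
Evaluate: -(e^-1 - 1)

Answer: (e^-1 - 1)/(-1)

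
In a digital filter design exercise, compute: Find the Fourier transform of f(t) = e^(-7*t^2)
The Fourier transform of a Gaussian e^(-a * t^2) is sqrt(pi/a) * e^(-omega^2/(4a)).
With a = 7: F(omega) = sqrt(pi/7) * e^(-omega^2/28)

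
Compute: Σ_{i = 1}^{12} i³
Using formula: Σ i^3=[n(n + 1)/2]²=[12·13/2]²=6084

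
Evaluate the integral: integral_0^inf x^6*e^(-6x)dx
This is a Gamma integral. Substitute u = 6x (du = 6 dx):
integral_0^inf x^6 * e^(-6x) dx = (1/6^7) integral_0^inf u^6 * e^(-u) du
= Gamma(7)/6^7 = 6!/6^7 = 720/279936

Answer: 5/1944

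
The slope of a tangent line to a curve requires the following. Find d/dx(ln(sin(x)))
Chain rule: d/dx[ln(u)]=u'/u where u=sin(x)
u'=cos(x)

Answer: (cos(x))/(sin(x))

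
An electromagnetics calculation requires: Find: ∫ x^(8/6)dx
Power rule: ∫ x^(4/3) dx=x^(7/3)/(7/3)+C

Answer: (3/7)·x^(7/3)+C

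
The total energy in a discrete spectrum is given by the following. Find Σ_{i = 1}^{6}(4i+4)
= 4·Σ i+4·6 = 4·21+24 = 108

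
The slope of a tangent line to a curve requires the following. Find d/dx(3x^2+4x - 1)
Power rule: d/dx(ax^n)=n·a·x^(n-1)
Term by term: 6·x+4

Answer: 6x+4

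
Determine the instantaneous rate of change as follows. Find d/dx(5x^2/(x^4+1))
Quotient rule: (f/g)' = (f'g - fg')/g²
f = 5x^2, f' = 10x
g = x^4+1, g' = 4x^3

Answer: (10x·(x^4+1)-20x^5)/(x^4+1)²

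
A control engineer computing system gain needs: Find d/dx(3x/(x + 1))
Quotient rule: (f/g)' = (f'g - fg')/g²
f = 3x, f' = 3
g = x + 1, g' = 1

Answer: (3·(x + 1) - 3x)/(x + 1)²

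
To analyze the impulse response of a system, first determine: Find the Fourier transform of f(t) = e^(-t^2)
The Fourier transform of a Gaussian e^(-t^2) is sqrt(pi)*e^(-omega^2/4).
With a=1: F(omega)=sqrt(pi)*e^(-omega^2/4)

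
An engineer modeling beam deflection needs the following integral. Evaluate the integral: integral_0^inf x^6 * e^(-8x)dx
This is a Gamma integral. Substitute u = 8x (du = 8 dx):
integral_0^inf x^6 * e^(-8x) dx = (1/8^7) integral_0^inf u^6 * e^(-u) du
= Gamma(7)/8^7 = 6!/8^7 = 720/2097152

Answer: 45/131072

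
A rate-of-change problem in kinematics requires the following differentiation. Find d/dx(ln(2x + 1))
Chain rule: d/dx[ln(u)]=u'/u where u=2x+1
u'=2

Answer: (2)/(2x+1)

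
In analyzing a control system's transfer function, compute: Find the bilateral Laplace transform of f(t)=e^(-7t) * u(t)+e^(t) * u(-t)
For e^(-7t)*u(t): L = 1/(s + 7), Re(s) > -7
For e^(t)*u(-t): L = -1/(s-1), Re(s) < 1
Combined: F(s) = 1/(s + 7) - 1/(s-1), -7 < Re(s) < 1

Answer: 1/(s + 7) - 1/(s-1), ROC: -7 < Re(s) < 1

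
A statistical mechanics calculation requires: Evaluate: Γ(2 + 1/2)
Γ(n+1/2)=(2n)!√π/(4^n·n!)
=24√π/(16·2)=(3/4)·√π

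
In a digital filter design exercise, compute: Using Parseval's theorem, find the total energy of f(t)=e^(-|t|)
Parseval's theorem: E = integral |f(t)|^2 dt = (1/2pi) integral |F(omega)|^2 domega
E = integral_{-inf}^{inf} e^(-2|t|) dt = 2 * integral_0^inf e^(-2t) dt = 2/(2 * 1) = 1/1

Answer: 1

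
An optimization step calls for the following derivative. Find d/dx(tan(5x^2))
Chain rule: d/dx[tan(u)] = sec²(u)·u' where u = 5x^2
u' = 10x

Answer: 10x·sec²(5x^2)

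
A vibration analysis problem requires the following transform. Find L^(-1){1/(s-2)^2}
L^(-1){1/(s-a)^n} = t^(n-1)·e^(at)/(n-1)!
Here a = 2, n = 2: t^1·e^(2t)/1

Answer: t·e^(2t)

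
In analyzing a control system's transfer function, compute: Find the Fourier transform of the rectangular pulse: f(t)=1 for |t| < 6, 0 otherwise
F(omega)=integral from -6 to 6 of e^(-j * omega * t) dt
=2 * sin(6 * omega)/omega=12 * sinc(6 * omega/pi)

Answer: 2 * sin(6 * omega)/omega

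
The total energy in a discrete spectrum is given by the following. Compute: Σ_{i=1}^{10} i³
Using formula: Σ i^3 = [n(n+1)/2]² = [10·11/2]² = 3025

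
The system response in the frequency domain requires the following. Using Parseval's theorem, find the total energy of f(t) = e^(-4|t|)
Parseval's theorem: E=integral |f(t)|^2 dt=(1/2pi) integral |F(omega)|^2 domega
E=integral_{-inf}^{inf} e^(-8|t|) dt=2 * integral_0^inf e^(-8t) dt=2/(2 * 4)=1/4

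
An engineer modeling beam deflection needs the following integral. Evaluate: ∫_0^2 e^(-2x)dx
Antiderivative: (1/(-2))e^(-2x)
Evaluate: (1/(-2))(e^-4-1)

Answer: (e^-4-1)/(-2)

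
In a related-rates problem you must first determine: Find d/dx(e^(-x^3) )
Chain rule: d/dx[e^u]=e^u · u' where u=-x^3
u'=-3x^2

Answer: -3x^2·e^(-x^3)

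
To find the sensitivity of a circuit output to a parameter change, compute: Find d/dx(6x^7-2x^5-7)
Power rule: d/dx(ax^n)=n·a·x^(n-1)
Term by term: 42·x^6-10·x^4

Answer: 42x^6-10x^4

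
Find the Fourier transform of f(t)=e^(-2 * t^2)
The Fourier transform of a Gaussian e^(-a * t^2) is sqrt(pi/a) * e^(-omega^2/(4a)).
With a = 2: F(omega) = sqrt(pi/2) * e^(-omega^2/8)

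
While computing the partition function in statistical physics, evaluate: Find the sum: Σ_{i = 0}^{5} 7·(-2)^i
Geometric series: S=a(1 - r^n)/(1 - r)
a=7, r=-2, n=6
S=7(1 - 64)/3=-147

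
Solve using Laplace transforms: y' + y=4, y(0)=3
Take L of both sides: sY(s) - 3 + Y(s)=4/s
Y(s)(s + 1)=4/s + 3
Y(s)=4/(s(s + 1)) + 3/(s + 1)
Partial fractions: 4/(s(s + 1))=4/s - 4/(s + 1)
So Y(s)=4/s - 1/(s + 1)
Inverse transform (L^(-1){1/s}=1, L^(-1){1/(s + 1)}=e^(-t)):

Answer: y(t)=4 - e^(-t)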